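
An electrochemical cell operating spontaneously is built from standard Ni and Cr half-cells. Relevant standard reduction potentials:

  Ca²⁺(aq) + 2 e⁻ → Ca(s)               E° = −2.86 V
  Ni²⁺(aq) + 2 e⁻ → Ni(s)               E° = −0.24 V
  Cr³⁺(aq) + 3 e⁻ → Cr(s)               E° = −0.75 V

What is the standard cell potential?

+0.51 V

The Ni²⁺/Ni couple has the higher E°, so Ni ion is reduced (cathode) and Cr is oxidized (anode).
E°cell = E°(cathode) − E°(anode) = −0.24 − (−0.75) = +0.51 V.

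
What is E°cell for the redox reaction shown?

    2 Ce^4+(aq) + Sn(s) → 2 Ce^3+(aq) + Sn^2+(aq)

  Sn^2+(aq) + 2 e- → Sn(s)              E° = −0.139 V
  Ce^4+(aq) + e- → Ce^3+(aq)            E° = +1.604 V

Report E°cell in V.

+1.743 V

Ce^4+(aq) gains electrons, so the Ce⁴⁺/Ce³⁺ couple is the cathode; the Sn²⁺/Sn couple is the anode.
E°cell = E°(cathode) − E°(anode) = +1.604 − (−0.139) = +1.743 V.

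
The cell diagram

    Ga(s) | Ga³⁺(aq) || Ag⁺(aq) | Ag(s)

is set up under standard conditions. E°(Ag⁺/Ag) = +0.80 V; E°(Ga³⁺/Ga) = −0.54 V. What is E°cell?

+1.34 V

By convention the left-hand electrode in cell notation is the anode (oxidation) and the right-hand electrode is the cathode (reduction).
E°cell = E°(right) − E°(left) = +0.80 − (−0.54) = +1.34 V.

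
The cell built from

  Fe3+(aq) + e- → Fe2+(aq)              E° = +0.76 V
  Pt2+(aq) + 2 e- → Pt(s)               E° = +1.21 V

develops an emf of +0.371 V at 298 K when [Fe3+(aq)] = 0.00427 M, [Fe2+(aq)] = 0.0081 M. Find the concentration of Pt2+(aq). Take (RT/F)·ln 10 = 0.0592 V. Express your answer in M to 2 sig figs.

0.00060 M

Pt²⁺/Pt is the cathode (higher E°); E°cell = +1.21 − (+0.76) = +0.45 V with n = 2.
Since E = E° − (0.0592/n)·log Q, log Q = n(E° − E)/0.0592 = 2.669.
Balancing electrons gives Pt2+(aq) + 2 Fe2+(aq) → Pt(s) + 2 Fe3+(aq); thus Q = [Fe3+(aq)]^2 / ([Pt2+(aq)]·[Fe2+(aq)]^2).
Solving for the unknown gives log [Pt2+(aq)] = −3.225, so [Pt2+(aq)] ≈ 0.00060 M.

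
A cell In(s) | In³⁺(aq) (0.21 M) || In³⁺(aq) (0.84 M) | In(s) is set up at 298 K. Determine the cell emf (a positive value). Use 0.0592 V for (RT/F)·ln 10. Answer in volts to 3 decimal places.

0.012 V

For a concentration cell E°cell = 0, since both electrodes use the same couple.
The compartment with the higher In³⁺(aq) concentration (0.84 M) acts as the cathode; ions are reduced there and produced at the dilute (0.21 M) anode.
With n = 3, Ecell = −(0.0592/3)·log([dilute]/[conc]) = −(0.0592/3)·log(0.21/0.84) = +0.012 V.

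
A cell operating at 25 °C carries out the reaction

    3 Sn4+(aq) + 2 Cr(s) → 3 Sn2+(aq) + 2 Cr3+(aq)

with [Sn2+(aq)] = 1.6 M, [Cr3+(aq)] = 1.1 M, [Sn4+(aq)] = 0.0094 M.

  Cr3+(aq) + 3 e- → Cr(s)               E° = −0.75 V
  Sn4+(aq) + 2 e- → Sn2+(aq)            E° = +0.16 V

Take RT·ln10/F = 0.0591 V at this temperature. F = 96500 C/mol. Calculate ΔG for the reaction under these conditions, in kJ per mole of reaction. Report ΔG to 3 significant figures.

The standard cell potential is +0.16 − (−0.75) = +0.91 V, with n = 6 electrons in the balanced equation.
Here Q = ([Sn2+(aq)]^3·[Cr3+(aq)]^2) / [Sn4+(aq)]^3 = 5.97×10^6 (log Q = 6.776), giving E = +0.91 − (0.0591/6)·(6.776) = +0.8433 V.
ΔG = −nFE = −(6)(96500)(+0.8433) J/mol = −488 kJ/mol.

−488 kJ/mol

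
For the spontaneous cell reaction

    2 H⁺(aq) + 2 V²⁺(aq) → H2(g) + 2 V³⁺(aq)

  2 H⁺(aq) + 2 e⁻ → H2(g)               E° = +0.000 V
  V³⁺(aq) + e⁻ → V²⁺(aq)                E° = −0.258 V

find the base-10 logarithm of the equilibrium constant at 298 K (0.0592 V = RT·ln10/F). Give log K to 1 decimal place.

log K = 8.7

The 2H⁺/H₂ couple is reduced (cathode); E°cell = +0.000 − (−0.258) = +0.258 V with n = 2.
At equilibrium E = 0, so log K = nE°cell / 0.0592 = (2)(+0.258) / 0.0592 = 8.7.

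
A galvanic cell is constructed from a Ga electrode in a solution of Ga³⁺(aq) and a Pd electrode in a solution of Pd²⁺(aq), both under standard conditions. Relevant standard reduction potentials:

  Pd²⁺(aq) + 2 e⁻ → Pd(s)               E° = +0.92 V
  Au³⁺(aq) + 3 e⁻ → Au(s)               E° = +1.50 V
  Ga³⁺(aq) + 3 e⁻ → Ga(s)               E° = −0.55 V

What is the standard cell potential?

Of the two couples in this cell, the one with the more positive reduction potential is reduced at the cathode: here that is Pd²⁺/Pd (+0.92 V); Ga³⁺/Ga (−0.55 V) is the anode.
E°cell = E°(cathode) − E°(anode) = +0.92 − (−0.55) = +1.47 V.

+1.47 V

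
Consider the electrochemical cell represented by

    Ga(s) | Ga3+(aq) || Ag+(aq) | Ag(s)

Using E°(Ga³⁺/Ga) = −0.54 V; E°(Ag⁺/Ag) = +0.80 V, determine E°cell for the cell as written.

+1.34 V

By convention the left-hand electrode in cell notation is the anode (oxidation) and the right-hand electrode is the cathode (reduction).
E°cell = E°(right) − E°(left) = +0.80 − (−0.54) = +1.34 V.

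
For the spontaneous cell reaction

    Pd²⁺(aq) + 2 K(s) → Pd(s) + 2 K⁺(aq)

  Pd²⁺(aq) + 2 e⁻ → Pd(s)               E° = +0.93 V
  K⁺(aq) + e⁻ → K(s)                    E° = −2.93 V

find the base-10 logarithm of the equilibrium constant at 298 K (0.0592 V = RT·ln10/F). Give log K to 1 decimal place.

log K = 130.4

The Pd²⁺/Pd couple is reduced (cathode); E°cell = +0.93 − (−2.93) = +3.86 V with n = 2.
At equilibrium E = 0, so log K = nE°cell / 0.0592 = (2)(+3.86) / 0.0592 = 130.4.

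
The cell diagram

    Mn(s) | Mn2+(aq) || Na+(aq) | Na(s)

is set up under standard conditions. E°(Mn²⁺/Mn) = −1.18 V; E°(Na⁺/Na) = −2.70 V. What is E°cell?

−1.52 V

By convention the left-hand electrode in cell notation is the anode (oxidation) and the right-hand electrode is the cathode (reduction).
E°cell = E°(right) − E°(left) = −2.70 − (−1.18) = −1.52 V.
The negative sign shows that, as written, the cell would require an external voltage to drive the reaction.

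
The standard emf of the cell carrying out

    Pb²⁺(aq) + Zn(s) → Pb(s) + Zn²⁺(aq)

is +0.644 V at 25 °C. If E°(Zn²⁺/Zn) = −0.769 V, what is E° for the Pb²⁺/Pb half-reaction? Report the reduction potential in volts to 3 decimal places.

In the reaction as written the Pb²⁺/Pb couple is reduced (cathode) and Zn²⁺/Zn is oxidized (anode), so E°cell = E°(Pb²⁺/Pb) − E°(Zn²⁺/Zn).
E°(Pb²⁺/Pb) = E°cell + E°(anode) = +0.644 + (−0.769) = −0.125 V.

−0.125 V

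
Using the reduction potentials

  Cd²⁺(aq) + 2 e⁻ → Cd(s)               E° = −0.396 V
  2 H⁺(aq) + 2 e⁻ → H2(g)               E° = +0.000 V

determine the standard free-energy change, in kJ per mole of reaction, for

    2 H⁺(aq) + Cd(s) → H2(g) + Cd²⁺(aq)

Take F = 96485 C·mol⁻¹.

−76.4 kJ/mol

In the reaction as written H⁺(aq) is reduced, so the 2H⁺/H₂ couple is the cathode and Cd²⁺/Cd is the anode.
E°cell = +0.000 − (−0.396) = +0.396 V; balancing electrons gives n = 2.
ΔG° = −nFE°cell = −(2)(96485)(+0.396) J/mol = −76.4 kJ/mol.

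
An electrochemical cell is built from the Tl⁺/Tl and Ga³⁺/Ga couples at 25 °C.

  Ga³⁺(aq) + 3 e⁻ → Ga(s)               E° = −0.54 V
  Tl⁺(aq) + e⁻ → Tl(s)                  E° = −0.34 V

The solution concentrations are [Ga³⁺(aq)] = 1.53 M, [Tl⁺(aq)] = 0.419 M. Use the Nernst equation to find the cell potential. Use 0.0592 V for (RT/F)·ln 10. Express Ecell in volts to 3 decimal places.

Tl⁺/Tl is reduced (cathode, E° = −0.34 V) and Ga³⁺/Ga is oxidized (anode).
E°cell = −0.34 − (−0.54) = +0.20 V, with n = 3 electrons transferred.
For the overall reaction 3 Tl⁺(aq) + Ga(s) → 3 Tl(s) + Ga³⁺(aq), Q = [Ga³⁺(aq)] / [Tl⁺(aq)]^3 = 20.8, giving log Q = 1.318.
Applying E = E° − (RT ln10/nF)·log Q gives +0.20 − (0.0592/3)(1.318) = +0.174 V.

+0.174 V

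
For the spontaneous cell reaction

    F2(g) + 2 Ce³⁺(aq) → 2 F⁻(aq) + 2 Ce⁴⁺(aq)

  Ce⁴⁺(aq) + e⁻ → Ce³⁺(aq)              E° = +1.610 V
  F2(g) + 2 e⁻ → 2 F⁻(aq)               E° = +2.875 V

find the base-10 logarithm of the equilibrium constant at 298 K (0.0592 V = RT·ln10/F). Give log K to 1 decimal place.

The F₂/F⁻ couple is reduced (cathode); E°cell = +2.875 − (+1.610) = +1.265 V with n = 2.
At equilibrium E = 0, so log K = nE°cell / 0.0592 = (2)(+1.265) / 0.0592 = 42.7.

log K = 42.7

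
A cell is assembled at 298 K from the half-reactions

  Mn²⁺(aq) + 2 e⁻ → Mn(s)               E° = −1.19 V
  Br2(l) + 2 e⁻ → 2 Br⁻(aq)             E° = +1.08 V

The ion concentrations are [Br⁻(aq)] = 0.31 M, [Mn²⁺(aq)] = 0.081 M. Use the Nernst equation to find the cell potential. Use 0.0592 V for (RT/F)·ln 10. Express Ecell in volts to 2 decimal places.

+2.33 V

Since E°(Br₂/Br⁻) > E°(Mn²⁺/Mn), Br₂/Br⁻ serves as the cathode.
E°cell = E°cat − E°an = +1.08 − (−1.19) = +2.27 V; n = 2.
The balanced reaction is Br2(l) + Mn(s) → 2 Br⁻(aq) + Mn²⁺(aq), so Q = [Br⁻(aq)]^2·[Mn²⁺(aq)] = 0.00778 and log Q = −2.109.
Applying E = E° − (RT ln10/nF)·log Q gives +2.27 − (0.0592/2)(−2.109) = +2.33 V.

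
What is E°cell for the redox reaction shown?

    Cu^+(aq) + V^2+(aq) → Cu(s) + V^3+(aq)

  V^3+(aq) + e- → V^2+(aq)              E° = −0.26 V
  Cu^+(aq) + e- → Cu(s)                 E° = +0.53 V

+0.79 V

In the reaction as written, Cu^+(aq) is reduced (cathode) and V^3+(aq) is produced by oxidation at the anode.
E°cell = E°(cathode) − E°(anode) = +0.53 − (−0.26) = +0.79 V.
The positive value indicates the reaction is spontaneous as written.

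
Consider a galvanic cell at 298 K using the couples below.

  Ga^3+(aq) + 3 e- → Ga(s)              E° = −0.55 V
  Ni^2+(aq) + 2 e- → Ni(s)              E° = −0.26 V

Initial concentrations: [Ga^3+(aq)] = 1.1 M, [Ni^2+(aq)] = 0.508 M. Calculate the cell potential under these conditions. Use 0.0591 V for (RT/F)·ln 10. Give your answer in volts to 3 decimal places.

+0.280 V

Ni²⁺/Ni is reduced (cathode, E° = −0.26 V) and Ga³⁺/Ga is oxidized (anode).
E°cell = −0.26 − (−0.55) = +0.29 V, with n = 6 electrons transferred.
Balancing gives 3 Ni^2+(aq) + 2 Ga(s) → 3 Ni(s) + 2 Ga^3+(aq); hence Q = [Ga^3+(aq)]^2 / [Ni^2+(aq)]^3 = 9.23 (log Q = 0.965).
By the Nernst equation, E = +0.29 − (0.0591/6)·(0.965) = +0.280 V.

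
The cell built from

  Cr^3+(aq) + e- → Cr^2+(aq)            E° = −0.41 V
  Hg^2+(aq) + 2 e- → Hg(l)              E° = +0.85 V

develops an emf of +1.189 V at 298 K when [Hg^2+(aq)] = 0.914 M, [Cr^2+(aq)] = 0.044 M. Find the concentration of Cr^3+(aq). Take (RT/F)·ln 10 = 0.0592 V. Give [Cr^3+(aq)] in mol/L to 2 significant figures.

0.67 M

Hg²⁺/Hg is the cathode (higher E°); E°cell = +0.85 − (−0.41) = +1.26 V with n = 2.
Since E = E° − (0.0592/n)·log Q, log Q = n(E° − E)/0.0592 = 2.399.
For Hg^2+(aq) + 2 Cr^2+(aq) → Hg(l) + 2 Cr^3+(aq), the reaction quotient is Q = [Cr^3+(aq)]^2 / ([Hg^2+(aq)]·[Cr^2+(aq)]^2).
Solving for the unknown gives log [Cr^3+(aq)] = −0.177, so [Cr^3+(aq)] ≈ 0.67 M.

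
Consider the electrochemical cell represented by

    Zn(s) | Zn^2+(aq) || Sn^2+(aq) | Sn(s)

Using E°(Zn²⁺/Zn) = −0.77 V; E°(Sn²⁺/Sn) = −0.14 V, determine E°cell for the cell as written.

By convention the left-hand electrode in cell notation is the anode (oxidation) and the right-hand electrode is the cathode (reduction).
E°cell = E°(right) − E°(left) = −0.14 − (−0.77) = +0.63 V.

+0.63 V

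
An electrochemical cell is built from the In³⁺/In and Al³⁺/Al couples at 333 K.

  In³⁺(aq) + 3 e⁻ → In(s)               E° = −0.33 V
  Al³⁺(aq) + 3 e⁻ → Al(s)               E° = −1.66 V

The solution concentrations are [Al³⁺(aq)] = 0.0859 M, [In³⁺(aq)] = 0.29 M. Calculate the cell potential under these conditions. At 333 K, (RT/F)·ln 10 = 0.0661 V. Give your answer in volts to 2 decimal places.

In³⁺/In is reduced (cathode, E° = −0.33 V) and Al³⁺/Al is oxidized (anode).
The standard potential is −0.33 − (−1.66) = +1.33 V and the balanced reaction transfers n = 3 electrons.
For the overall reaction In³⁺(aq) + Al(s) → In(s) + Al³⁺(aq), Q = [Al³⁺(aq)] / [In³⁺(aq)] = 0.296, giving log Q = −0.528.
By the Nernst equation, E = +1.33 − (0.0661/3)·(−0.528) = +1.34 V.

+1.34 V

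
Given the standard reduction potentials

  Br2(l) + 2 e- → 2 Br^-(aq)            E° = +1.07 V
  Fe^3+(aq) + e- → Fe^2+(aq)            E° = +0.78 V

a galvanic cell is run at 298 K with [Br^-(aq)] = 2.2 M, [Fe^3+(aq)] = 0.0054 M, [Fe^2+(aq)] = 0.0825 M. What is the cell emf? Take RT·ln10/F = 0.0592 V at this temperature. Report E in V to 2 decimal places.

+0.34 V

Since E°(Br₂/Br⁻) > E°(Fe³⁺/Fe²⁺), Br₂/Br⁻ serves as the cathode.
The standard potential is +1.07 − (+0.78) = +0.29 V and the balanced reaction transfers n = 2 electrons.
Balancing gives Br2(l) + 2 Fe^2+(aq) → 2 Br^-(aq) + 2 Fe^3+(aq); hence Q = ([Br^-(aq)]^2·[Fe^3+(aq)]^2) / [Fe^2+(aq)]^2 = 0.0207 (log Q = −1.683).
Applying E = E° − (RT ln10/nF)·log Q gives +0.29 − (0.0592/2)(−1.683) = +0.34 V.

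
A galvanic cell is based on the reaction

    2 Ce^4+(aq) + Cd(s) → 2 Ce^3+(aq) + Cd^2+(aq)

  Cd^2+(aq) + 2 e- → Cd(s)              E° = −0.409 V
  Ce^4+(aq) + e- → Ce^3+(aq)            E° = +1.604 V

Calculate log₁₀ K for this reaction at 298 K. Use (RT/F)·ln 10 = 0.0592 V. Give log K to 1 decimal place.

log K = 68.0

The Ce⁴⁺/Ce³⁺ couple is reduced (cathode); E°cell = +1.604 − (−0.409) = +2.013 V with n = 2.
At equilibrium E = 0, so log K = nE°cell / 0.0592 = (2)(+2.013) / 0.0592 = 68.0.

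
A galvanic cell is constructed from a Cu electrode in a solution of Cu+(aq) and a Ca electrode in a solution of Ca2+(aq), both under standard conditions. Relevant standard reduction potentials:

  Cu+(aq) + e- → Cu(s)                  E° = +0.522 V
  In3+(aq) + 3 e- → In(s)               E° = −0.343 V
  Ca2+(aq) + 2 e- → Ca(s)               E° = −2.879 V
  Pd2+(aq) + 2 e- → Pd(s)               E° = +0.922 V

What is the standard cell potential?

+3.401 V

Of the two couples in this cell, the one with the more positive reduction potential is reduced at the cathode: here that is Cu⁺/Cu (+0.522 V); Ca²⁺/Ca (−2.879 V) is the anode.
E°cell = E°(cathode) − E°(anode) = +0.522 − (−2.879) = +3.401 V.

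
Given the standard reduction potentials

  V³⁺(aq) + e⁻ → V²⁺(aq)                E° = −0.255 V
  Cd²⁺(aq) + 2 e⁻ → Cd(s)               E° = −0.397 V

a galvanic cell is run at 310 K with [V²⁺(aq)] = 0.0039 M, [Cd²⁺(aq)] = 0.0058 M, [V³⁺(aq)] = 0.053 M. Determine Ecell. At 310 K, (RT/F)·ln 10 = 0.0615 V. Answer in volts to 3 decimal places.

+0.280 V

The V³⁺/V²⁺ couple has the more positive E°, so it is the cathode; Cd²⁺/Cd is the anode.
E°cell = −0.255 − (−0.397) = +0.142 V, with n = 2 electrons transferred.
For the overall reaction 2 V³⁺(aq) + Cd(s) → 2 V²⁺(aq) + Cd²⁺(aq), Q = ([V²⁺(aq)]^2·[Cd²⁺(aq)]) / [V³⁺(aq)]^2 = 3.14×10^−5, giving log Q = −4.503.
By the Nernst equation, E = +0.142 − (0.0615/2)·(−4.503) = +0.280 V.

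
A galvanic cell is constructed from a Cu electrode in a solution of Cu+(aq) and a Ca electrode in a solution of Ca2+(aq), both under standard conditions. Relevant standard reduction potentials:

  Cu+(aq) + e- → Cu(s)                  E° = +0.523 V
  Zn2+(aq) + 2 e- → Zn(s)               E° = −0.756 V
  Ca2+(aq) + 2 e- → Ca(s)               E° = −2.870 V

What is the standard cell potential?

Of the two couples in this cell, the one with the more positive reduction potential is reduced at the cathode: here that is Cu⁺/Cu (+0.523 V); Ca²⁺/Ca (−2.870 V) is the anode.
E°cell = E°(cathode) − E°(anode) = +0.523 − (−2.870) = +3.393 V.

+3.393 V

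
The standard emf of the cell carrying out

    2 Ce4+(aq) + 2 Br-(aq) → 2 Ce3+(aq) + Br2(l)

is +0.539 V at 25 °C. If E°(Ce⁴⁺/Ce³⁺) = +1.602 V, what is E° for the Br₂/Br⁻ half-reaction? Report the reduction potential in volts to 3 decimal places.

+1.063 V

In the reaction as written the Ce⁴⁺/Ce³⁺ couple is reduced (cathode) and Br₂/Br⁻ is oxidized (anode), so E°cell = E°(Ce⁴⁺/Ce³⁺) − E°(Br₂/Br⁻).
E°(Br₂/Br⁻) = E°(cathode) − E°cell = +1.602 − (+0.539) = +1.063 V.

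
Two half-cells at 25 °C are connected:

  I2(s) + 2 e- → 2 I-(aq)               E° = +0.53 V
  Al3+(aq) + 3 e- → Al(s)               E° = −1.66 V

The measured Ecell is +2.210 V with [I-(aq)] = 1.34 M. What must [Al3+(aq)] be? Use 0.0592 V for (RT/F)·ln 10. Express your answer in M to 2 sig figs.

0.040 M

I₂/I⁻ is the cathode (higher E°); E°cell = +0.53 − (−1.66) = +2.19 V with n = 6.
Rearranging E = E° − (0.0592/n)·log Q gives log Q = 6(+2.19 − (+2.210))/0.0592 = −2.027.
The balanced reaction is 3 I2(s) + 2 Al(s) → 6 I-(aq) + 2 Al3+(aq), so Q = [I-(aq)]^6·[Al3+(aq)]^2.
Isolating [Al3+(aq)] in Q = 10^{−2.027} yields log [Al3+(aq)] = −1.395, i.e. 0.040 M.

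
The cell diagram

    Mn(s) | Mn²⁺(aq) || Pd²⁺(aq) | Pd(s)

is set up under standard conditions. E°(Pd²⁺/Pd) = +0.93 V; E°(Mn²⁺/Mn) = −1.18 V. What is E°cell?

+2.11 V

By convention the left-hand electrode in cell notation is the anode (oxidation) and the right-hand electrode is the cathode (reduction).
E°cell = E°(right) − E°(left) = +0.93 − (−1.18) = +2.11 V.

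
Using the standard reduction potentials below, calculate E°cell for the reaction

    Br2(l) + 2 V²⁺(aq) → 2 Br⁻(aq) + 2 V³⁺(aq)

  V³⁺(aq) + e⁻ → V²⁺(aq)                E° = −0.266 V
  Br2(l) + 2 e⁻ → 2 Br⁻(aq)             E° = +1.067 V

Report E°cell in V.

Br2(l) gains electrons, so the Br₂/Br⁻ couple is the cathode; the V³⁺/V²⁺ couple is the anode.
E°cell = E°(cathode) − E°(anode) = +1.067 − (−0.266) = +1.333 V.
The positive value indicates the reaction is spontaneous as written.

+1.333 V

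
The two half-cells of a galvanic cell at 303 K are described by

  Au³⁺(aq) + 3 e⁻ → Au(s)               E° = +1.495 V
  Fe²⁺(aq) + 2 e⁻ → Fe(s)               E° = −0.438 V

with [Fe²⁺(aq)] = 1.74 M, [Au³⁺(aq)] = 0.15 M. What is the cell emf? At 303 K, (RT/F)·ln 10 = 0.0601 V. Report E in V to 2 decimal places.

Au³⁺/Au is reduced (cathode, E° = +1.495 V) and Fe²⁺/Fe is oxidized (anode).
E°cell = +1.495 − (−0.438) = +1.933 V, with n = 6 electrons transferred.
For the overall reaction 2 Au³⁺(aq) + 3 Fe(s) → 2 Au(s) + 3 Fe²⁺(aq), Q = [Fe²⁺(aq)]^3 / [Au³⁺(aq)]^2 = 234, giving log Q = 2.369.
By the Nernst equation, E = +1.933 − (0.0601/6)·(2.369) = +1.91 V.

+1.91 V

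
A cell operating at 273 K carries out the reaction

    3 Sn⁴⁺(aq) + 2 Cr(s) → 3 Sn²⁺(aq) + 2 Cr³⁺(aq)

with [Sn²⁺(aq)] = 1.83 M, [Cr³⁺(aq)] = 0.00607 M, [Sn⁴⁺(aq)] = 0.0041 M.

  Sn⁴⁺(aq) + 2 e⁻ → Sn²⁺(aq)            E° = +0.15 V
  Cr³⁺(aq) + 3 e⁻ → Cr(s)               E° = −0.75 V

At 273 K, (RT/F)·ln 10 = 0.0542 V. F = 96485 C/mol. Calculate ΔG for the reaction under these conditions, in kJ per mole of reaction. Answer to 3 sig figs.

The standard cell potential is +0.15 − (−0.75) = +0.90 V, with n = 6 electrons in the balanced equation.
Here Q = ([Sn²⁺(aq)]^3·[Cr³⁺(aq)]^2) / [Sn⁴⁺(aq)]^3 = 3.28×10^3 (log Q = 3.515), giving E = +0.90 − (0.0542/6)·(3.515) = +0.8682 V.
Then ΔG = −nFE = −6 × 96485 × +0.8682 J/mol = −503 kJ/mol.

−503 kJ/mol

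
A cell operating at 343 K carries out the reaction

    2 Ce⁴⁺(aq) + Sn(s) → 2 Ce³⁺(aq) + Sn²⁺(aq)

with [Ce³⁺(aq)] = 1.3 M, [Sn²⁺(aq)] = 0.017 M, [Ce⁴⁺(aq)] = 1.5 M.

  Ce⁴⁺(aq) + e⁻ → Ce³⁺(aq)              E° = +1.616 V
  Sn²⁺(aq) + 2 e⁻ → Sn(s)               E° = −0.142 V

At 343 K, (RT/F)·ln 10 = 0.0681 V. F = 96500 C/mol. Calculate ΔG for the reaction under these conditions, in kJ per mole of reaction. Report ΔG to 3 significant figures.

With Ce⁴⁺/Ce³⁺ reduced at the cathode, E°cell = +1.616 − (−0.142) = +1.758 V and n = 2.
Here Q = ([Ce³⁺(aq)]^2·[Sn²⁺(aq)]) / [Ce⁴⁺(aq)]^2 = 0.0128 (log Q = −1.894), giving E = +1.758 − (0.0681/2)·(−1.894) = +1.8225 V.
ΔG = −nFE = −(2)(96500)(+1.8225) J/mol = −352 kJ/mol.

−352 kJ/mol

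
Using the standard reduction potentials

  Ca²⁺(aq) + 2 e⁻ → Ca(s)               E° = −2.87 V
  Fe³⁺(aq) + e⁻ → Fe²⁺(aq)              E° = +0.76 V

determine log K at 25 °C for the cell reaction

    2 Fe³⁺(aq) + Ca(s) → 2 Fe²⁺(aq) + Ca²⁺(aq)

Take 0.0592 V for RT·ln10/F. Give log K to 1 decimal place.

The Fe³⁺/Fe²⁺ couple is reduced (cathode); E°cell = +0.76 − (−2.87) = +3.63 V with n = 2.
At equilibrium E = 0, so log K = nE°cell / 0.0592 = (2)(+3.63) / 0.0592 = 122.6.

log K = 122.6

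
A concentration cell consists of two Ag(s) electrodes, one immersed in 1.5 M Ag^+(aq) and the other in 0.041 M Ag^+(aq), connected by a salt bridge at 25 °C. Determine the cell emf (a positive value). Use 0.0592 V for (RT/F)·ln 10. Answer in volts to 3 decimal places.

0.093 V

For a concentration cell E°cell = 0, since both electrodes use the same couple.
The compartment with the higher Ag^+(aq) concentration (1.5 M) acts as the cathode; ions are reduced there and produced at the dilute (0.041 M) anode.
With n = 1, Ecell = −(0.0592/1)·log([dilute]/[conc]) = −(0.0592/1)·log(0.041/1.5) = +0.093 V.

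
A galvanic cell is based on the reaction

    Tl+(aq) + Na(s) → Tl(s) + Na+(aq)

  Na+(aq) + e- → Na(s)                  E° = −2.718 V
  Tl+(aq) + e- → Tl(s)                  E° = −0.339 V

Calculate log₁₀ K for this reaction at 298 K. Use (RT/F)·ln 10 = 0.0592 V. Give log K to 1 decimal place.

log K = 40.2

The Tl⁺/Tl couple is reduced (cathode); E°cell = −0.339 − (−2.718) = +2.379 V with n = 1.
At equilibrium E = 0, so log K = nE°cell / 0.0592 = (1)(+2.379) / 0.0592 = 40.2.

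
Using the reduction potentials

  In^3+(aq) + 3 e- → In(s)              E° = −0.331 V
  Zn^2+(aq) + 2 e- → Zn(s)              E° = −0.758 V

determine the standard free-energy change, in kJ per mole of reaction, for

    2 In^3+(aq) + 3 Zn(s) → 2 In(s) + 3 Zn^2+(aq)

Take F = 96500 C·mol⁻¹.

In the reaction as written In^3+(aq) is reduced, so the In³⁺/In couple is the cathode and Zn²⁺/Zn is the anode.
E°cell = −0.331 − (−0.758) = +0.427 V; balancing electrons gives n = 6.
ΔG° = −nFE°cell = −(6)(96500)(+0.427) J/mol = −247 kJ/mol.

−247 kJ/mol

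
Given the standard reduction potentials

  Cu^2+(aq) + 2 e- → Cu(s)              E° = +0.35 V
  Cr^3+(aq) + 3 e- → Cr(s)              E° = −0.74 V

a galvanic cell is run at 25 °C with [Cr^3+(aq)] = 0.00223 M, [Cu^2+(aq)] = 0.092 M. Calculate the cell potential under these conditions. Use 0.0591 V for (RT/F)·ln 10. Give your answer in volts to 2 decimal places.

+1.11 V

Since E°(Cu²⁺/Cu) > E°(Cr³⁺/Cr), Cu²⁺/Cu serves as the cathode.
E°cell = +0.35 − (−0.74) = +1.09 V, with n = 6 electrons transferred.
For the overall reaction 3 Cu^2+(aq) + 2 Cr(s) → 3 Cu(s) + 2 Cr^3+(aq), Q = [Cr^3+(aq)]^2 / [Cu^2+(aq)]^3 = 0.00639, giving log Q = −2.195.
By the Nernst equation, E = +1.09 − (0.0591/6)·(−2.195) = +1.11 V.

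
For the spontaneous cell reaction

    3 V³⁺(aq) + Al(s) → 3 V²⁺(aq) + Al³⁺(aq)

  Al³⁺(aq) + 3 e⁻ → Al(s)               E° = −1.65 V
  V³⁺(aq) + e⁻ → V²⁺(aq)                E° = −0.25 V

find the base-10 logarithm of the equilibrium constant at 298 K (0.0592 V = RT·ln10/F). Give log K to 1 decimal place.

log K = 70.9

The V³⁺/V²⁺ couple is reduced (cathode); E°cell = −0.25 − (−1.65) = +1.40 V with n = 3.
At equilibrium E = 0, so log K = nE°cell / 0.0592 = (3)(+1.40) / 0.0592 = 70.9.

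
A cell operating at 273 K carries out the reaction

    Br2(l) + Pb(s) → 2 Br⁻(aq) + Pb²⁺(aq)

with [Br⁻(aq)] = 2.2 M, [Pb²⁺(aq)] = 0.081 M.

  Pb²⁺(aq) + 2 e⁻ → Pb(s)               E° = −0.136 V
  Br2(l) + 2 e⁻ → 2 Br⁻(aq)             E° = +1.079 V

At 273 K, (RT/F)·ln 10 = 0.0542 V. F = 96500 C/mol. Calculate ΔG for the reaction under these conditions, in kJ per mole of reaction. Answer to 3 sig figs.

With Br₂/Br⁻ reduced at the cathode, E°cell = +1.079 − (−0.136) = +1.215 V and n = 2.
Q = [Br⁻(aq)]^2·[Pb²⁺(aq)] = 0.392, so log Q = −0.407 and E = +1.215 − (0.0542/2)(−0.407) = +1.2260 V.
Finally ΔG = −nFE = −(2)(96500 C/mol)(+1.2260 V) = −237 kJ/mol.

−237 kJ/mol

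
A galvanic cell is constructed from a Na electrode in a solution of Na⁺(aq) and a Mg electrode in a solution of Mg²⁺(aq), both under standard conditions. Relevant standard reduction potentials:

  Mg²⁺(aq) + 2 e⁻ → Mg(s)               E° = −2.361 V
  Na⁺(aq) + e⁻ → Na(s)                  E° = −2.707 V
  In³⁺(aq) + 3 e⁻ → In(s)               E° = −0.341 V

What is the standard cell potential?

The Mg²⁺/Mg couple has the higher E°, so Mg ion is reduced (cathode) and Na is oxidized (anode).
E°cell = E°(cathode) − E°(anode) = −2.361 − (−2.707) = +0.346 V.

+0.346 V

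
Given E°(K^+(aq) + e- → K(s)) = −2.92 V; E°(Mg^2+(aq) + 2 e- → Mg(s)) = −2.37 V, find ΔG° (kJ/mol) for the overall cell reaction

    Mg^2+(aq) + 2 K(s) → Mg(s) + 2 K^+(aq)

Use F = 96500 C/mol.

In the reaction as written Mg^2+(aq) is reduced, so the Mg²⁺/Mg couple is the cathode and K⁺/K is the anode.
E°cell = −2.37 − (−2.92) = +0.55 V; balancing electrons gives n = 2.
ΔG° = −nFE°cell = −(2)(96500)(+0.55) J/mol = −106 kJ/mol.

−106 kJ/mol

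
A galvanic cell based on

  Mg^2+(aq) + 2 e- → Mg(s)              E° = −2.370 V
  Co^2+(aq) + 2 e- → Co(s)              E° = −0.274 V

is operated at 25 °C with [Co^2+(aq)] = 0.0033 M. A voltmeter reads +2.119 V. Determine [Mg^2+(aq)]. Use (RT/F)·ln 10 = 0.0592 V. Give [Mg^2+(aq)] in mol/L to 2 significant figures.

0.00055 M

The Co²⁺/Co couple has the larger reduction potential, so it is the cathode: E°cell = −0.274 − (−2.370) = +2.096 V and n = 2.
From the Nernst equation, log Q = n(E° − E)/0.0592 = 2·(+2.096 − (+2.119))/0.0592 = −0.777.
For Co^2+(aq) + Mg(s) → Co(s) + Mg^2+(aq), the reaction quotient is Q = [Mg^2+(aq)] / [Co^2+(aq)].
Solving for the unknown gives log [Mg^2+(aq)] = −3.258, so [Mg^2+(aq)] ≈ 0.00055 M.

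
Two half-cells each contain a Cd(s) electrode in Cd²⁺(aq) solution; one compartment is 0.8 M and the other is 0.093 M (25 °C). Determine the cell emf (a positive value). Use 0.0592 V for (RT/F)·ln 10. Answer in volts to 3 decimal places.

For a concentration cell E°cell = 0, since both electrodes use the same couple.
The compartment with the higher Cd²⁺(aq) concentration (0.8 M) acts as the cathode; ions are reduced there and produced at the dilute (0.093 M) anode.
With n = 2, Ecell = −(0.0592/2)·log([dilute]/[conc]) = −(0.0592/2)·log(0.093/0.8) = +0.028 V.

0.028 V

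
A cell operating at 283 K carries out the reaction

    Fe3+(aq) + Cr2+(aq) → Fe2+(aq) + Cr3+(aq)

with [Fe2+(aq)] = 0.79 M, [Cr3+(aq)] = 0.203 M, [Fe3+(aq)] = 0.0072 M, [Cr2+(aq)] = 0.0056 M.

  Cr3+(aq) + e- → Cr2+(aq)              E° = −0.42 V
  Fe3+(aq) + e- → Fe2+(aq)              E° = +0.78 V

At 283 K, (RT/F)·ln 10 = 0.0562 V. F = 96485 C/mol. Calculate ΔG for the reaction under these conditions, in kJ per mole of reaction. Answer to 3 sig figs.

E°cell = +0.78 − (−0.42) = +1.20 V; the balanced reaction transfers n = 1 electron.
Here Q = ([Fe2+(aq)]·[Cr3+(aq)]) / ([Fe3+(aq)]·[Cr2+(aq)]) = 3.98×10^3 (log Q = 3.600), giving E = +1.20 − (0.0562/1)·(3.600) = +0.9977 V.
Then ΔG = −nFE = −1 × 96485 × +0.9977 J/mol = −96.3 kJ/mol.

−96.3 kJ/mol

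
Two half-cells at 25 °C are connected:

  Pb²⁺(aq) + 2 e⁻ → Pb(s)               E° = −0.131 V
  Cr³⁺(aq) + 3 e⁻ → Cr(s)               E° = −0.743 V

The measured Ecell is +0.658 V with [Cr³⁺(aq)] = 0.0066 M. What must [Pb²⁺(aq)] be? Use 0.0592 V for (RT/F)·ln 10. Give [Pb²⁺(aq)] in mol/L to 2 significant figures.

With Pb²⁺/Pb at the cathode and Cr³⁺/Cr at the anode, E°cell = −0.131 − (−0.743) = +0.612 V (n = 6).
Rearranging E = E° − (0.0592/n)·log Q gives log Q = 6(+0.612 − (+0.658))/0.0592 = −4.662.
For 3 Pb²⁺(aq) + 2 Cr(s) → 3 Pb(s) + 2 Cr³⁺(aq), the reaction quotient is Q = [Cr³⁺(aq)]^2 / [Pb²⁺(aq)]^3.
Isolating [Pb²⁺(aq)] in Q = 10^{−4.662} yields log [Pb²⁺(aq)] = 0.100, i.e. 1.3 M.

1.3 M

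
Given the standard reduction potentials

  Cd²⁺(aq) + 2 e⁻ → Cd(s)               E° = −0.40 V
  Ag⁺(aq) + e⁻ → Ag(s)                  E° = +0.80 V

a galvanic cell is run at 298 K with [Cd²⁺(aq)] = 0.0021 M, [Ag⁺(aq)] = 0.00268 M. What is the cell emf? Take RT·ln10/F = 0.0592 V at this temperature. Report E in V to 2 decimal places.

Since E°(Ag⁺/Ag) > E°(Cd²⁺/Cd), Ag⁺/Ag serves as the cathode.
E°cell = +0.80 − (−0.40) = +1.20 V, with n = 2 electrons transferred.
For the overall reaction 2 Ag⁺(aq) + Cd(s) → 2 Ag(s) + Cd²⁺(aq), Q = [Cd²⁺(aq)] / [Ag⁺(aq)]^2 = 292, giving log Q = 2.466.
E = E° − (0.0592/n)·log Q = +1.20 − (0.0592/2)(2.466) = +1.13 V.

+1.13 V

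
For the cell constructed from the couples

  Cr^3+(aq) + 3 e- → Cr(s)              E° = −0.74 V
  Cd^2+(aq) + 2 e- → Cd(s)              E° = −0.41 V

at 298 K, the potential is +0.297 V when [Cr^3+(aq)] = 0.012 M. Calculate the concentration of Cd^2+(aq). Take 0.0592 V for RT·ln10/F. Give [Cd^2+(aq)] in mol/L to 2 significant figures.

0.0040 M

With Cd²⁺/Cd at the cathode and Cr³⁺/Cr at the anode, E°cell = −0.41 − (−0.74) = +0.33 V (n = 6).
From the Nernst equation, log Q = n(E° − E)/0.0592 = 6·(+0.33 − (+0.297))/0.0592 = 3.345.
For 3 Cd^2+(aq) + 2 Cr(s) → 3 Cd(s) + 2 Cr^3+(aq), the reaction quotient is Q = [Cr^3+(aq)]^2 / [Cd^2+(aq)]^3.
Solving for the unknown gives log [Cd^2+(aq)] = −2.396, so [Cd^2+(aq)] ≈ 0.0040 M.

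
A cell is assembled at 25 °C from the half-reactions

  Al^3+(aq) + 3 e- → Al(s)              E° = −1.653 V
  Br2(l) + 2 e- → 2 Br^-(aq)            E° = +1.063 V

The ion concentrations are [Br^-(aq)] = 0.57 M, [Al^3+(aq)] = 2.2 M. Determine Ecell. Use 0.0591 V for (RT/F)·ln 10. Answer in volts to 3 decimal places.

+2.724 V

Since E°(Br₂/Br⁻) > E°(Al³⁺/Al), Br₂/Br⁻ serves as the cathode.
E°cell = E°cat − E°an = +1.063 − (−1.653) = +2.716 V; n = 6.
For the overall reaction 3 Br2(l) + 2 Al(s) → 6 Br^-(aq) + 2 Al^3+(aq), Q = [Br^-(aq)]^6·[Al^3+(aq)]^2 = 0.166, giving log Q = −0.780.
E = E° − (0.0591/n)·log Q = +2.716 − (0.0591/6)(−0.780) = +2.724 V.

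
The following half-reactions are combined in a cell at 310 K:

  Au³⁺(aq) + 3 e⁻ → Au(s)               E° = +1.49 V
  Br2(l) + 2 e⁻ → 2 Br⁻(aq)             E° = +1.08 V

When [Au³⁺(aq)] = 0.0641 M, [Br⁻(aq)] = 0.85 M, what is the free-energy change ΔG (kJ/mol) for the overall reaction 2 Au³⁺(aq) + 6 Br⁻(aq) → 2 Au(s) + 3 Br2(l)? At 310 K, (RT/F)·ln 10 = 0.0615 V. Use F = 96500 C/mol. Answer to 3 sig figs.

−221 kJ/mol

E°cell = +1.49 − (+1.08) = +0.41 V; the balanced reaction transfers n = 6 electrons.
The reaction quotient is 1 / ([Au³⁺(aq)]^2·[Br⁻(aq)]^6) = 645; by Nernst, E = +0.41 − (0.0615/6)(2.810) = +0.3812 V.
ΔG = −nFE = −(6)(96500)(+0.3812) J/mol = −221 kJ/mol.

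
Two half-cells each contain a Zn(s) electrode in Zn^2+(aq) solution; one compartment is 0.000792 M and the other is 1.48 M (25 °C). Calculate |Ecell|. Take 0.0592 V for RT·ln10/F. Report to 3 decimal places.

0.097 V

For a concentration cell E°cell = 0, since both electrodes use the same couple.
The compartment with the higher Zn^2+(aq) concentration (1.48 M) acts as the cathode; ions are reduced there and produced at the dilute (0.000792 M) anode.
With n = 2, Ecell = −(0.0592/2)·log([dilute]/[conc]) = −(0.0592/2)·log(0.000792/1.48) = +0.097 V.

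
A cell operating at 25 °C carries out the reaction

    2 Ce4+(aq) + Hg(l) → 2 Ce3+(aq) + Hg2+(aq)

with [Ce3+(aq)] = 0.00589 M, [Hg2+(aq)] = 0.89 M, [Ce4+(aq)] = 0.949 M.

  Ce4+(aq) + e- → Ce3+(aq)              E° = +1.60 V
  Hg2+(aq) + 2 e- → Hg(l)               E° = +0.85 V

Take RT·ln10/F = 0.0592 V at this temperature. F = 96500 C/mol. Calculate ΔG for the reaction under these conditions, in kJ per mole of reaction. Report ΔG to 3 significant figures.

−170 kJ/mol

E°cell = +1.60 − (+0.85) = +0.75 V; the balanced reaction transfers n = 2 electrons.
The reaction quotient is ([Ce3+(aq)]^2·[Hg2+(aq)]) / [Ce4+(aq)]^2 = 3.43×10^−5; by Nernst, E = +0.75 − (0.0592/2)(−4.465) = +0.8822 V.
Finally ΔG = −nFE = −(2)(96500 C/mol)(+0.8822 V) = −170 kJ/mol.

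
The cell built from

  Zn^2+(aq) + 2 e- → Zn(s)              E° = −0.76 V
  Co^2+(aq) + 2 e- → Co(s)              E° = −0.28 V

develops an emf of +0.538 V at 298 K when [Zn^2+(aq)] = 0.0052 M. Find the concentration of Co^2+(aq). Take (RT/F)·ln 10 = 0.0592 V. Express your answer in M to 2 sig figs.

0.47 M

The Co²⁺/Co couple has the larger reduction potential, so it is the cathode: E°cell = −0.28 − (−0.76) = +0.48 V and n = 2.
From the Nernst equation, log Q = n(E° − E)/0.0592 = 2·(+0.48 − (+0.538))/0.0592 = −1.959.
The balanced reaction is Co^2+(aq) + Zn(s) → Co(s) + Zn^2+(aq), so Q = [Zn^2+(aq)] / [Co^2+(aq)].
Solving for the unknown gives log [Co^2+(aq)] = −0.325, so [Co^2+(aq)] ≈ 0.47 M.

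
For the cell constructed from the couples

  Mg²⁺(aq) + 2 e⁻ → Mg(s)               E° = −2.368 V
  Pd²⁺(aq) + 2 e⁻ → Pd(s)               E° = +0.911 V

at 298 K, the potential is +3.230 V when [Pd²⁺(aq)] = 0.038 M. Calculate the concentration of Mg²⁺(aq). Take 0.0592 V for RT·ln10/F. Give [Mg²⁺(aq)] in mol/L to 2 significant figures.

Pd²⁺/Pd is the cathode (higher E°); E°cell = +0.911 − (−2.368) = +3.279 V with n = 2.
Rearranging E = E° − (0.0592/n)·log Q gives log Q = 2(+3.279 − (+3.230))/0.0592 = 1.655.
Balancing electrons gives Pd²⁺(aq) + Mg(s) → Pd(s) + Mg²⁺(aq); thus Q = [Mg²⁺(aq)] / [Pd²⁺(aq)].
Isolating [Mg²⁺(aq)] in Q = 10^{1.655} yields log [Mg²⁺(aq)] = 0.235, i.e. 1.7 M.

1.7 M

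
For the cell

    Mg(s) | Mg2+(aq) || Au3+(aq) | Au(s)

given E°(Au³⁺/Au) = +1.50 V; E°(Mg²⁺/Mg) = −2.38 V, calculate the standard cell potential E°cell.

+3.88 V

By convention the left-hand electrode in cell notation is the anode (oxidation) and the right-hand electrode is the cathode (reduction).
E°cell = E°(right) − E°(left) = +1.50 − (−2.38) = +3.88 V.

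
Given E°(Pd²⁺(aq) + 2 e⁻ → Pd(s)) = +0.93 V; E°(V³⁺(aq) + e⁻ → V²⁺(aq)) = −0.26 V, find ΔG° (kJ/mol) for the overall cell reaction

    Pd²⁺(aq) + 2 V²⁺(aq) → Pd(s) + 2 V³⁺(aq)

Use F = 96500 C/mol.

In the reaction as written Pd²⁺(aq) is reduced, so the Pd²⁺/Pd couple is the cathode and V³⁺/V²⁺ is the anode.
E°cell = +0.93 − (−0.26) = +1.19 V; balancing electrons gives n = 2.
ΔG° = −nFE°cell = −(2)(96500)(+1.19) J/mol = −230 kJ/mol.

−230 kJ/mol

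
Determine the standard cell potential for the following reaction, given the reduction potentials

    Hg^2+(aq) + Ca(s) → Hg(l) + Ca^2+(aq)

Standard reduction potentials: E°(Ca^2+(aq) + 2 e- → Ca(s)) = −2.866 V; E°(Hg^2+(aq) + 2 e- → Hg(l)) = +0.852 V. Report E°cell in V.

+3.718 V

In the reaction as written, Hg^2+(aq) is reduced (cathode) and Ca^2+(aq) is produced by oxidation at the anode.
E°cell = E°(cathode) − E°(anode) = +0.852 − (−2.866) = +3.718 V.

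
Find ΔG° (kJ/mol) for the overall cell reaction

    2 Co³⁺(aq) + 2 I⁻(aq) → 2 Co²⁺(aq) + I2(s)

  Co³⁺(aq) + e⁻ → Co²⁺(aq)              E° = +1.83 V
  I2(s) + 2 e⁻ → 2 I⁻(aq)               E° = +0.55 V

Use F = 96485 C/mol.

In the reaction as written Co³⁺(aq) is reduced, so the Co³⁺/Co²⁺ couple is the cathode and I₂/I⁻ is the anode.
E°cell = +1.83 − (+0.55) = +1.28 V; balancing electrons gives n = 2.
ΔG° = −nFE°cell = −(2)(96485)(+1.28) J/mol = −247 kJ/mol.

−247 kJ/mol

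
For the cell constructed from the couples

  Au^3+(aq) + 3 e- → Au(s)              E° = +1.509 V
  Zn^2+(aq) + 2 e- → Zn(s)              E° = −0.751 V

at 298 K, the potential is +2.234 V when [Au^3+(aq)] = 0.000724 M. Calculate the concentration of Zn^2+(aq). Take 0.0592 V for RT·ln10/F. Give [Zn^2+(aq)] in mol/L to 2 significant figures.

With Au³⁺/Au at the cathode and Zn²⁺/Zn at the anode, E°cell = +1.509 − (−0.751) = +2.260 V (n = 6).
Since E = E° − (0.0592/n)·log Q, log Q = n(E° − E)/0.0592 = 2.635.
Balancing electrons gives 2 Au^3+(aq) + 3 Zn(s) → 2 Au(s) + 3 Zn^2+(aq); thus Q = [Zn^2+(aq)]^3 / [Au^3+(aq)]^2.
Solving for the unknown gives log [Zn^2+(aq)] = −1.215, so [Zn^2+(aq)] ≈ 0.061 M.

0.061 M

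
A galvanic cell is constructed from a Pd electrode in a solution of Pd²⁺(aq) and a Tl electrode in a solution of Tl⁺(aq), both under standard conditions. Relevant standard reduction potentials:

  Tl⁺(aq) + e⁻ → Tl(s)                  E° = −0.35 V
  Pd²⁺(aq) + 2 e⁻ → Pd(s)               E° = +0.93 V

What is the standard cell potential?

Of the two couples in this cell, the one with the more positive reduction potential is reduced at the cathode: here that is Pd²⁺/Pd (+0.93 V); Tl⁺/Tl (−0.35 V) is the anode.
E°cell = E°(cathode) − E°(anode) = +0.93 − (−0.35) = +1.28 V.

+1.28 V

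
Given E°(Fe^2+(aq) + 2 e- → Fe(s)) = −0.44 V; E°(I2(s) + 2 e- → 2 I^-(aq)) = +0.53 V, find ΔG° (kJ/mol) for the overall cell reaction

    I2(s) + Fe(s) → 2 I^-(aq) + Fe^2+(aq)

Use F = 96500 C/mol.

In the reaction as written I2(s) is reduced, so the I₂/I⁻ couple is the cathode and Fe²⁺/Fe is the anode.
E°cell = +0.53 − (−0.44) = +0.97 V; balancing electrons gives n = 2.
ΔG° = −nFE°cell = −(2)(96500)(+0.97) J/mol = −187 kJ/mol.

−187 kJ/mol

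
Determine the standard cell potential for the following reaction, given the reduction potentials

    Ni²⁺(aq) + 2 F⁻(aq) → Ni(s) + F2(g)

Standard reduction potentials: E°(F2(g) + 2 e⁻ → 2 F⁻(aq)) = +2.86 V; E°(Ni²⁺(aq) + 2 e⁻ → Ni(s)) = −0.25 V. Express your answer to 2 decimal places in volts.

−3.11 V

In the reaction as written, Ni²⁺(aq) is reduced (cathode) and F2(g) is produced by oxidation at the anode.
E°cell = E°(cathode) − E°(anode) = −0.25 − (+2.86) = −3.11 V.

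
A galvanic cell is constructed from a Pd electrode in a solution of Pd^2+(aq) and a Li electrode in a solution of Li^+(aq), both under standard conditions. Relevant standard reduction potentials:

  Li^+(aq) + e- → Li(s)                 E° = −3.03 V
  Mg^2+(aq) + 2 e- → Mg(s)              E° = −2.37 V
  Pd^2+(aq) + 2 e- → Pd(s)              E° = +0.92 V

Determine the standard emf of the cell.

Of the two couples in this cell, the one with the more positive reduction potential is reduced at the cathode: here that is Pd²⁺/Pd (+0.92 V); Li⁺/Li (−3.03 V) is the anode.
E°cell = E°(cathode) − E°(anode) = +0.92 − (−3.03) = +3.95 V.

+3.95 V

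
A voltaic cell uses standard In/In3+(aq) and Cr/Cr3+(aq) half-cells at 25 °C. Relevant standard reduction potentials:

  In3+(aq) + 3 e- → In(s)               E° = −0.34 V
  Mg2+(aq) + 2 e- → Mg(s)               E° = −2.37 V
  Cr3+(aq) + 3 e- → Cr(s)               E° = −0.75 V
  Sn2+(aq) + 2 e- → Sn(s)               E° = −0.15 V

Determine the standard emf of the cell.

The In³⁺/In couple has the higher E°, so In ion is reduced (cathode) and Cr is oxidized (anode).
E°cell = E°(cathode) − E°(anode) = −0.34 − (−0.75) = +0.41 V.

+0.41 V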